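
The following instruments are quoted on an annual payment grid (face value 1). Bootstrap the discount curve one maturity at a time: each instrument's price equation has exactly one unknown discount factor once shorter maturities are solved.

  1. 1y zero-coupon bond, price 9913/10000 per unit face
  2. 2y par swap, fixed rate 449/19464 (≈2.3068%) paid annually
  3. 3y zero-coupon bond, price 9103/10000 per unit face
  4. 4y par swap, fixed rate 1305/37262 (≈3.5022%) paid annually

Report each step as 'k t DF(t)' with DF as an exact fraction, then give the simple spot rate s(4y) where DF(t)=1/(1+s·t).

1 1 9913/10000
2 2 9551/10000
3 3 9103/10000
4 4 1739/2000
s(4y) = (1/(1739/2000) − 1)/(4) = 261/6956 ≈ 3.7522%

step 1 [1y] zero: DF = P = 9913/10000 ≈ 0.991300
step 2 [2y] swap r/1=449/19464: DF=(1 − 449/19464·(0.991300))/(1+449/19464) = 9551/10000 ≈ 0.955100
step 3 [3y] zero: DF = P = 9103/10000 ≈ 0.910300
step 4 [4y] swap r/1=1305/37262: DF=(1 − 1305/37262·(0.991300+0.955100+0.910300))/(1+1305/37262) = 1739/2000 ≈ 0.869500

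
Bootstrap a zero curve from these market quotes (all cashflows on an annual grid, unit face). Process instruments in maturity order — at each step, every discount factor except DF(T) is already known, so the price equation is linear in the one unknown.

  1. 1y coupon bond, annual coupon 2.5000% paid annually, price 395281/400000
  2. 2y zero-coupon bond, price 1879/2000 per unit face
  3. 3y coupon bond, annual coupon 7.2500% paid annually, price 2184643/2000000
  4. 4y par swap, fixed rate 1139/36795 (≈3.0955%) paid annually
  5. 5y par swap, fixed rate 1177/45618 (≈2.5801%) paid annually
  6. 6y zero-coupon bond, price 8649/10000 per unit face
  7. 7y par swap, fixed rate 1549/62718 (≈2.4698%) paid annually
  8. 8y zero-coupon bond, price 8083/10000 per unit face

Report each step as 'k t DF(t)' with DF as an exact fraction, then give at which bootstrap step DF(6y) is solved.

1 1 9641/10000
2 2 1879/2000
3 3 4449/5000
4 4 8861/10000
5 5 8823/10000
6 6 8649/10000
7 7 8451/10000
8 8 8083/10000
DF(6y) is solved at step 6

step 1 [1y] bond c/1=1/40: DF=(395281/400000 − 1/40·(0))/(1+1/40) = 9641/10000 ≈ 0.964100
step 2 [2y] zero: DF = P = 1879/2000 ≈ 0.939500
step 3 [3y] bond c/1=29/400: DF=(2184643/2000000 − 29/400·(0.964100+0.939500))/(1+29/400) = 4449/5000 ≈ 0.889800
step 4 [4y] swap r/1=1139/36795: DF=(1 − 1139/36795·(0.964100+0.939500+0.889800))/(1+1139/36795) = 8861/10000 ≈ 0.886100
step 5 [5y] swap r/1=1177/45618: DF=(1 − 1177/45618·(0.964100+0.939500+0.889800+0.886100))/(1+1177/45618) = 8823/10000 ≈ 0.882300
step 6 [6y] zero: DF = P = 8649/10000 ≈ 0.864900
step 7 [7y] swap r/1=1549/62718: DF=(1 − 1549/62718·(0.964100+0.939500+0.889800+0.886100+0.882300+0.864900))/(1+1549/62718) = 8451/10000 ≈ 0.845100
step 8 [8y] zero: DF = P = 8083/10000 ≈ 0.808300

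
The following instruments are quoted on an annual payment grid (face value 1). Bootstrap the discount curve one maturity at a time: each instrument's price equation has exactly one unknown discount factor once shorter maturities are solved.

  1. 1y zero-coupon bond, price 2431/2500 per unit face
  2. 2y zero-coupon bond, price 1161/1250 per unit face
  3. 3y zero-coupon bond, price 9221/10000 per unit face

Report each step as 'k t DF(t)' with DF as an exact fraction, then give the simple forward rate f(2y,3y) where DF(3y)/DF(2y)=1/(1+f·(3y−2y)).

1 1 2431/2500
2 2 1161/1250
3 3 9221/10000
f(2y,3y) = ((1161/1250)/(9221/10000) − 1)/(1) = 67/9221 ≈ 0.7266%

step 1 [1y] zero: DF = P = 2431/2500 ≈ 0.972400
step 2 [2y] zero: DF = P = 1161/1250 ≈ 0.928800
step 3 [3y] zero: DF = P = 9221/10000 ≈ 0.922100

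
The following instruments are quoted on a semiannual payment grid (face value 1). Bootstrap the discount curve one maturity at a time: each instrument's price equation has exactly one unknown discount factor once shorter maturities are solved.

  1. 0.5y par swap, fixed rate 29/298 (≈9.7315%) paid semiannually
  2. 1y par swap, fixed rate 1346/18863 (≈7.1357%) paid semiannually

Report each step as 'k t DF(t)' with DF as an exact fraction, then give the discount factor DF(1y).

1 1/2 596/625
2 1 9327/10000
DF(1y) = 9327/10000 ≈ 0.932700

step 1 [0.5y] swap r/2=29/596: DF=(1 − 29/596·(0))/(1+29/596) = 596/625 ≈ 0.953600
step 2 [1y] swap r/2=673/18863: DF=(1 − 673/18863·(0.953600))/(1+673/18863) = 9327/10000 ≈ 0.932700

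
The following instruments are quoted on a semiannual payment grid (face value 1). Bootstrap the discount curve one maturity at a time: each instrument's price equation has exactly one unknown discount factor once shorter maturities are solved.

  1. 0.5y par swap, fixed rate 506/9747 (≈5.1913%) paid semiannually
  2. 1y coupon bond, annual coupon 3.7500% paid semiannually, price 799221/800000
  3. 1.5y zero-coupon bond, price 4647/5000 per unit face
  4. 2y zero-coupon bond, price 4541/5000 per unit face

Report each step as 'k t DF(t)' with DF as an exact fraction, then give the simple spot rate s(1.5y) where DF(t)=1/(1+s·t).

step 1 [0.5y] swap r/2=253/9747: DF=(1 − 253/9747·(0))/(1+253/9747) = 9747/10000 ≈ 0.974700
step 2 [1y] bond c/2=3/160: DF=(799221/800000 − 3/160·(0.974700))/(1+3/160) = 9627/10000 ≈ 0.962700
step 3 [1.5y] zero: DF = P = 4647/5000 ≈ 0.929400
step 4 [2y] zero: DF = P = 4541/5000 ≈ 0.908200

1 1/2 9747/10000
2 1 9627/10000
3 3/2 4647/5000
4 2 4541/5000
s(1.5y) = (1/(4647/5000) − 1)/(3/2) = 706/13941 ≈ 5.0642%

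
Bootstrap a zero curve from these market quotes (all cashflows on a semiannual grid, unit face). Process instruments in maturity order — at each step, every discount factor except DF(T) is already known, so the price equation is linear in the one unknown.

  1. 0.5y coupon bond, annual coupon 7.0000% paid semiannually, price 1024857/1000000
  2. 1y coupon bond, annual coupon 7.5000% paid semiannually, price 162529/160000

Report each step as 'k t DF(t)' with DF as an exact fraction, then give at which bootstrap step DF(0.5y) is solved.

1 1/2 4951/5000
2 1 9433/10000
DF(0.5y) is solved at step 1

step 1 [0.5y] bond c/2=7/200: DF=(1024857/1000000 − 7/200·(0))/(1+7/200) = 4951/5000 ≈ 0.990200
step 2 [1y] bond c/2=3/80: DF=(162529/160000 − 3/80·(0.990200))/(1+3/80) = 9433/10000 ≈ 0.943300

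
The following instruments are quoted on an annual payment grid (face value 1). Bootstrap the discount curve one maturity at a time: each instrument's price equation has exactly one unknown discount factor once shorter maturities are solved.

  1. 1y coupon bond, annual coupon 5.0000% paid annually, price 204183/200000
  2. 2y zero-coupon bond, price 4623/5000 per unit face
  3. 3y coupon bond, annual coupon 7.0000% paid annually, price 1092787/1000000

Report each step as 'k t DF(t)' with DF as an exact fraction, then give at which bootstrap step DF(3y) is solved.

step 1 [1y] bond c/1=1/20: DF=(204183/200000 − 1/20·(0))/(1+1/20) = 9723/10000 ≈ 0.972300
step 2 [2y] zero: DF = P = 4623/5000 ≈ 0.924600
step 3 [3y] bond c/1=7/100: DF=(1092787/1000000 − 7/100·(0.972300+0.924600))/(1+7/100) = 2243/2500 ≈ 0.897200

1 1 9723/10000
2 2 4623/5000
3 3 2243/2500
DF(3y) is solved at step 3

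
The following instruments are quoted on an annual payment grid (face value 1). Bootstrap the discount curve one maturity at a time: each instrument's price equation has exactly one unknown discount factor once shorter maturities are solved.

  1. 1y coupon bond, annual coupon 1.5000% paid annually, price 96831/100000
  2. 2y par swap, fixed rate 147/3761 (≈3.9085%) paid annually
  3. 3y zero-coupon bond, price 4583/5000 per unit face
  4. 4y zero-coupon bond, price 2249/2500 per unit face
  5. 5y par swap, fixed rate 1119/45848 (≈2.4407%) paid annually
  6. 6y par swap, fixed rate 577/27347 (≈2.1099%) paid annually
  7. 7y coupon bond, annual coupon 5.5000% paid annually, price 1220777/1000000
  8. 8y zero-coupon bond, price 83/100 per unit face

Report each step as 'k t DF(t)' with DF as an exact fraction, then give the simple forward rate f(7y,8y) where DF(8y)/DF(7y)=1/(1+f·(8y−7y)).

step 1 [1y] bond c/1=3/200: DF=(96831/100000 − 3/200·(0))/(1+3/200) = 477/500 ≈ 0.954000
step 2 [2y] swap r/1=147/3761: DF=(1 − 147/3761·(0.954000))/(1+147/3761) = 1853/2000 ≈ 0.926500
step 3 [3y] zero: DF = P = 4583/5000 ≈ 0.916600
step 4 [4y] zero: DF = P = 2249/2500 ≈ 0.899600
step 5 [5y] swap r/1=1119/45848: DF=(1 − 1119/45848·(0.954000+0.926500+0.916600+0.899600))/(1+1119/45848) = 8881/10000 ≈ 0.888100
step 6 [6y] swap r/1=577/27347: DF=(1 − 577/27347·(0.954000+0.926500+0.916600+0.899600+0.888100))/(1+577/27347) = 4423/5000 ≈ 0.884600
step 7 [7y] bond c/1=11/200: DF=(1220777/1000000 − 11/200·(0.954000+0.926500+0.916600+0.899600+0.888100+0.884600))/(1+11/200) = 109/125 ≈ 0.872000
step 8 [8y] zero: DF = P = 83/100 ≈ 0.830000

1 1 477/500
2 2 1853/2000
3 3 4583/5000
4 4 2249/2500
5 5 8881/10000
6 6 4423/5000
7 7 109/125
8 8 83/100
f(7y,8y) = ((109/125)/(83/100) − 1)/(1) = 21/415 ≈ 5.0602%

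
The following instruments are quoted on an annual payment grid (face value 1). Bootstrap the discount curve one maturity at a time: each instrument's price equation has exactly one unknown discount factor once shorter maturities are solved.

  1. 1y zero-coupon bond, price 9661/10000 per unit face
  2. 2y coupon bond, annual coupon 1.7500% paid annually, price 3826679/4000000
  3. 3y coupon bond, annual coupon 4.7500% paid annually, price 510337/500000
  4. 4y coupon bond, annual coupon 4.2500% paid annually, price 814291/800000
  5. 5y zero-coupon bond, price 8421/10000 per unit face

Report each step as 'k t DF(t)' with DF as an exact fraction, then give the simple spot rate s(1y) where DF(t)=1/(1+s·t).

1 1 9661/10000
2 2 2309/2500
3 3 8887/10000
4 4 8631/10000
5 5 8421/10000
s(1y) = (1/(9661/10000) − 1)/(1) = 339/9661 ≈ 3.5090%

step 1 [1y] zero: DF = P = 9661/10000 ≈ 0.966100
step 2 [2y] bond c/1=7/400: DF=(3826679/4000000 − 7/400·(0.966100))/(1+7/400) = 2309/2500 ≈ 0.923600
step 3 [3y] bond c/1=19/400: DF=(510337/500000 − 19/400·(0.966100+0.923600))/(1+19/400) = 8887/10000 ≈ 0.888700
step 4 [4y] bond c/1=17/400: DF=(814291/800000 − 17/400·(0.966100+0.923600+0.888700))/(1+17/400) = 8631/10000 ≈ 0.863100
step 5 [5y] zero: DF = P = 8421/10000 ≈ 0.842100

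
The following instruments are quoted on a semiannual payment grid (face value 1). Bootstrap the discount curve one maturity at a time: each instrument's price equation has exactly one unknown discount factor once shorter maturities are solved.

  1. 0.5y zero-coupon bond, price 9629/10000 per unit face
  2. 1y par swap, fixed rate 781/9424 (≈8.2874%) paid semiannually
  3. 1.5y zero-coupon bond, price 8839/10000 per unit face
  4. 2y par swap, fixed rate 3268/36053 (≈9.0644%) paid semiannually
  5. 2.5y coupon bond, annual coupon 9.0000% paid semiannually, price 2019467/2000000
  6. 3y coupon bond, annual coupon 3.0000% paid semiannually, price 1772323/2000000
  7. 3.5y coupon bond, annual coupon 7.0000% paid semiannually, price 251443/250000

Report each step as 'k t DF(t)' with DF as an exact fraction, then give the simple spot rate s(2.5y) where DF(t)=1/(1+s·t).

step 1 [0.5y] zero: DF = P = 9629/10000 ≈ 0.962900
step 2 [1y] swap r/2=781/18848: DF=(1 − 781/18848·(0.962900))/(1+781/18848) = 9219/10000 ≈ 0.921900
step 3 [1.5y] zero: DF = P = 8839/10000 ≈ 0.883900
step 4 [2y] swap r/2=1634/36053: DF=(1 − 1634/36053·(0.962900+0.921900+0.883900))/(1+1634/36053) = 4183/5000 ≈ 0.836600
step 5 [2.5y] bond c/2=9/200: DF=(2019467/2000000 − 9/200·(0.962900+0.921900+0.883900+0.836600))/(1+9/200) = 811/1000 ≈ 0.811000
step 6 [3y] bond c/2=3/200: DF=(1772323/2000000 − 3/200·(0.962900+0.921900+0.883900+0.836600+0.811000))/(1+3/200) = 4039/5000 ≈ 0.807800
step 7 [3.5y] bond c/2=7/200: DF=(251443/250000 − 7/200·(0.962900+0.921900+0.883900+0.836600+0.811000+0.807800))/(1+7/200) = 7951/10000 ≈ 0.795100

1 1/2 9629/10000
2 1 9219/10000
3 3/2 8839/10000
4 2 4183/5000
5 5/2 811/1000
6 3 4039/5000
7 7/2 7951/10000
s(2.5y) = (1/(811/1000) − 1)/(5/2) = 378/4055 ≈ 9.3218%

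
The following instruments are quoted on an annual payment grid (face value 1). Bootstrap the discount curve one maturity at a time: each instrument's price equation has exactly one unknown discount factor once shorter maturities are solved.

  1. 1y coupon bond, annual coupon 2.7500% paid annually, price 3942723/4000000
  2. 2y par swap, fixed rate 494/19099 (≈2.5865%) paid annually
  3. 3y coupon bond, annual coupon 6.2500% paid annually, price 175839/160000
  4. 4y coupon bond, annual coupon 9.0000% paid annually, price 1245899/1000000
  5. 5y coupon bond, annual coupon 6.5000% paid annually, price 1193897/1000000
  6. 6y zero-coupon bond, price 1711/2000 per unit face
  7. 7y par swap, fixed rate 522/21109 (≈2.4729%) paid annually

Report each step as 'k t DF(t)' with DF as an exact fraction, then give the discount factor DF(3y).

1 1 9593/10000
2 2 4753/5000
3 3 461/500
4 4 2273/2500
5 5 8927/10000
6 6 1711/2000
7 7 4217/5000
DF(3y) = 461/500 ≈ 0.922000

step 1 [1y] bond c/1=11/400: DF=(3942723/4000000 − 11/400·(0))/(1+11/400) = 9593/10000 ≈ 0.959300
step 2 [2y] swap r/1=494/19099: DF=(1 − 494/19099·(0.959300))/(1+494/19099) = 4753/5000 ≈ 0.950600
step 3 [3y] bond c/1=1/16: DF=(175839/160000 − 1/16·(0.959300+0.950600))/(1+1/16) = 461/500 ≈ 0.922000
step 4 [4y] bond c/1=9/100: DF=(1245899/1000000 − 9/100·(0.959300+0.950600+0.922000))/(1+9/100) = 2273/2500 ≈ 0.909200
step 5 [5y] bond c/1=13/200: DF=(1193897/1000000 − 13/200·(0.959300+0.950600+0.922000+0.909200))/(1+13/200) = 8927/10000 ≈ 0.892700
step 6 [6y] zero: DF = P = 1711/2000 ≈ 0.855500
step 7 [7y] swap r/1=522/21109: DF=(1 − 522/21109·(0.959300+0.950600+0.922000+0.909200+0.892700+0.855500))/(1+522/21109) = 4217/5000 ≈ 0.843400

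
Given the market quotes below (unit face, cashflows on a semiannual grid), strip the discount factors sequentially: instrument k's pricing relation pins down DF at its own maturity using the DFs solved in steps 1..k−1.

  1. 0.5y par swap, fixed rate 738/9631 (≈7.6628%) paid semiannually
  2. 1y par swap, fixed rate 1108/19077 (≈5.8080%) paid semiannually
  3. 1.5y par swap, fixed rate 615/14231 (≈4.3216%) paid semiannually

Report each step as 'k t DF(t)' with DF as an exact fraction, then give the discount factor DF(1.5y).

step 1 [0.5y] swap r/2=369/9631: DF=(1 − 369/9631·(0))/(1+369/9631) = 9631/10000 ≈ 0.963100
step 2 [1y] swap r/2=554/19077: DF=(1 − 554/19077·(0.963100))/(1+554/19077) = 4723/5000 ≈ 0.944600
step 3 [1.5y] swap r/2=615/28462: DF=(1 − 615/28462·(0.963100+0.944600))/(1+615/28462) = 1877/2000 ≈ 0.938500

1 1/2 9631/10000
2 1 4723/5000
3 3/2 1877/2000
DF(1.5y) = 1877/2000 ≈ 0.938500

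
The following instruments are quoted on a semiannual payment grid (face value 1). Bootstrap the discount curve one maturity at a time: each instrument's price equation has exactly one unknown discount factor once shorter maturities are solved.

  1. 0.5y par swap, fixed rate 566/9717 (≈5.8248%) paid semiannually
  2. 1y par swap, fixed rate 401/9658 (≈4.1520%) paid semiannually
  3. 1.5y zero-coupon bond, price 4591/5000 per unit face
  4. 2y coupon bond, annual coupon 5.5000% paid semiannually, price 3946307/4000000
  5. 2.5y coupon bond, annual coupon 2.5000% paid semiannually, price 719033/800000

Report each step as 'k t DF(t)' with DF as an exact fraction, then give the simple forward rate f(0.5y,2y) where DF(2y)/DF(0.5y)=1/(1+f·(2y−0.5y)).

1 1/2 9717/10000
2 1 9599/10000
3 3/2 4591/5000
4 2 8839/10000
5 5/2 526/625
f(0.5y,2y) = ((9717/10000)/(8839/10000) − 1)/(3/2) = 1756/26517 ≈ 6.6222%

step 1 [0.5y] swap r/2=283/9717: DF=(1 − 283/9717·(0))/(1+283/9717) = 9717/10000 ≈ 0.971700
step 2 [1y] swap r/2=401/19316: DF=(1 − 401/19316·(0.971700))/(1+401/19316) = 9599/10000 ≈ 0.959900
step 3 [1.5y] zero: DF = P = 4591/5000 ≈ 0.918200
step 4 [2y] bond c/2=11/400: DF=(3946307/4000000 − 11/400·(0.971700+0.959900+0.918200))/(1+11/400) = 8839/10000 ≈ 0.883900
step 5 [2.5y] bond c/2=1/80: DF=(719033/800000 − 1/80·(0.971700+0.959900+0.918200+0.883900))/(1+1/80) = 526/625 ≈ 0.841600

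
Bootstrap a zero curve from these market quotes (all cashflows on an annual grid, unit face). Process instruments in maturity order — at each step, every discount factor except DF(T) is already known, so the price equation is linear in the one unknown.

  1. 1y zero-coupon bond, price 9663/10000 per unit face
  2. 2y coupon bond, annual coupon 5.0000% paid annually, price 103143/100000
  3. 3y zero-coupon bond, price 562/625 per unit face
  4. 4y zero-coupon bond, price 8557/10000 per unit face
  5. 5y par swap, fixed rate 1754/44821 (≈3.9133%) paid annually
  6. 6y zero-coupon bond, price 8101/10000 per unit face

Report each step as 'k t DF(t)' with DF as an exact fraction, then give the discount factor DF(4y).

1 1 9663/10000
2 2 9363/10000
3 3 562/625
4 4 8557/10000
5 5 4123/5000
6 6 8101/10000
DF(4y) = 8557/10000 ≈ 0.855700

step 1 [1y] zero: DF = P = 9663/10000 ≈ 0.966300
step 2 [2y] bond c/1=1/20: DF=(103143/100000 − 1/20·(0.966300))/(1+1/20) = 9363/10000 ≈ 0.936300
step 3 [3y] zero: DF = P = 562/625 ≈ 0.899200
step 4 [4y] zero: DF = P = 8557/10000 ≈ 0.855700
step 5 [5y] swap r/1=1754/44821: DF=(1 − 1754/44821·(0.966300+0.936300+0.899200+0.855700))/(1+1754/44821) = 4123/5000 ≈ 0.824600
step 6 [6y] zero: DF = P = 8101/10000 ≈ 0.810100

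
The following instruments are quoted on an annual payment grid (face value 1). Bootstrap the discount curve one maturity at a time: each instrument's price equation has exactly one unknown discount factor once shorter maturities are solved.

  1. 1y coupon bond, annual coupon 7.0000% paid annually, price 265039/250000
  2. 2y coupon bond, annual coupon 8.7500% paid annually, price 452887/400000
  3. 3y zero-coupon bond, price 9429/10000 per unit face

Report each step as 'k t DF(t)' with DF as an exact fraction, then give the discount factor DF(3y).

step 1 [1y] bond c/1=7/100: DF=(265039/250000 − 7/100·(0))/(1+7/100) = 2477/2500 ≈ 0.990800
step 2 [2y] bond c/1=7/80: DF=(452887/400000 − 7/80·(0.990800))/(1+7/80) = 4807/5000 ≈ 0.961400
step 3 [3y] zero: DF = P = 9429/10000 ≈ 0.942900

1 1 2477/2500
2 2 4807/5000
3 3 9429/10000
DF(3y) = 9429/10000 ≈ 0.942900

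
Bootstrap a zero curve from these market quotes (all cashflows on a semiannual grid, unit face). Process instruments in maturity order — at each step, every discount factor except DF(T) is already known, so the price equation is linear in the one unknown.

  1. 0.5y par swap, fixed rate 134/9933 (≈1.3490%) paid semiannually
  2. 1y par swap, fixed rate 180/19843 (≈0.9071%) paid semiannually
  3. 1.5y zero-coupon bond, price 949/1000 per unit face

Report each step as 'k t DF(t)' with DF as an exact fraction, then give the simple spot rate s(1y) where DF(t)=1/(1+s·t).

1 1/2 9933/10000
2 1 991/1000
3 3/2 949/1000
s(1y) = (1/(991/1000) − 1)/(1) = 9/991 ≈ 0.9082%

step 1 [0.5y] swap r/2=67/9933: DF=(1 − 67/9933·(0))/(1+67/9933) = 9933/10000 ≈ 0.993300
step 2 [1y] swap r/2=90/19843: DF=(1 − 90/19843·(0.993300))/(1+90/19843) = 991/1000 ≈ 0.991000
step 3 [1.5y] zero: DF = P = 949/1000 ≈ 0.949000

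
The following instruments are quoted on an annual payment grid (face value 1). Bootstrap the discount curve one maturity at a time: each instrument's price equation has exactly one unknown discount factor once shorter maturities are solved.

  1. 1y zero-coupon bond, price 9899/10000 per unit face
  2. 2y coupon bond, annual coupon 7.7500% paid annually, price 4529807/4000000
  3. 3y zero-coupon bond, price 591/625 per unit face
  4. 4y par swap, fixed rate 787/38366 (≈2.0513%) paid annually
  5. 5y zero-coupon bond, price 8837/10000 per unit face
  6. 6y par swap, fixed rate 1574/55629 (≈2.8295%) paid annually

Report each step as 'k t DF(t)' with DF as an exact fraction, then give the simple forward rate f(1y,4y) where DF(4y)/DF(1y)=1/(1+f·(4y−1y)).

step 1 [1y] zero: DF = P = 9899/10000 ≈ 0.989900
step 2 [2y] bond c/1=31/400: DF=(4529807/4000000 − 31/400·(0.989900))/(1+31/400) = 4899/5000 ≈ 0.979800
step 3 [3y] zero: DF = P = 591/625 ≈ 0.945600
step 4 [4y] swap r/1=787/38366: DF=(1 − 787/38366·(0.989900+0.979800+0.945600))/(1+787/38366) = 9213/10000 ≈ 0.921300
step 5 [5y] zero: DF = P = 8837/10000 ≈ 0.883700
step 6 [6y] swap r/1=1574/55629: DF=(1 − 1574/55629·(0.989900+0.979800+0.945600+0.921300+0.883700))/(1+1574/55629) = 4213/5000 ≈ 0.842600

1 1 9899/10000
2 2 4899/5000
3 3 591/625
4 4 9213/10000
5 5 8837/10000
6 6 4213/5000
f(1y,4y) = ((9899/10000)/(9213/10000) − 1)/(3) = 686/27639 ≈ 2.4820%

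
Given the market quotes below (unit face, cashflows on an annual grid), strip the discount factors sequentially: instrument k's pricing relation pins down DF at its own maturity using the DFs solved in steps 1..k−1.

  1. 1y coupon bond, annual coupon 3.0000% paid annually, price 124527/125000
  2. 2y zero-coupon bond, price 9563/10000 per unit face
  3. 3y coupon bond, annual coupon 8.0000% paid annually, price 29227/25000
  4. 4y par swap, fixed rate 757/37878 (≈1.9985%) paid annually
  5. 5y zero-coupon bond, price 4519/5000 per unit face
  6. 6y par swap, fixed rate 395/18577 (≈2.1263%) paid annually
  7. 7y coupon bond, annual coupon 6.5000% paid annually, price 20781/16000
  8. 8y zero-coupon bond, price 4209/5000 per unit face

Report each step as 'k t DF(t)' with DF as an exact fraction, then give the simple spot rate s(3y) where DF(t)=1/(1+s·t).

1 1 1209/1250
2 2 9563/10000
3 3 47/50
4 4 9243/10000
5 5 4519/5000
6 6 1763/2000
7 7 4397/5000
8 8 4209/5000
s(3y) = (1/(47/50) − 1)/(3) = 1/47 ≈ 2.1277%

step 1 [1y] bond c/1=3/100: DF=(124527/125000 − 3/100·(0))/(1+3/100) = 1209/1250 ≈ 0.967200
step 2 [2y] zero: DF = P = 9563/10000 ≈ 0.956300
step 3 [3y] bond c/1=2/25: DF=(29227/25000 − 2/25·(0.967200+0.956300))/(1+2/25) = 47/50 ≈ 0.940000
step 4 [4y] swap r/1=757/37878: DF=(1 − 757/37878·(0.967200+0.956300+0.940000))/(1+757/37878) = 9243/10000 ≈ 0.924300
step 5 [5y] zero: DF = P = 4519/5000 ≈ 0.903800
step 6 [6y] swap r/1=395/18577: DF=(1 − 395/18577·(0.967200+0.956300+0.940000+0.924300+0.903800))/(1+395/18577) = 1763/2000 ≈ 0.881500
step 7 [7y] bond c/1=13/200: DF=(20781/16000 − 13/200·(0.967200+0.956300+0.940000+0.924300+0.903800+0.881500))/(1+13/200) = 4397/5000 ≈ 0.879400
step 8 [8y] zero: DF = P = 4209/5000 ≈ 0.841800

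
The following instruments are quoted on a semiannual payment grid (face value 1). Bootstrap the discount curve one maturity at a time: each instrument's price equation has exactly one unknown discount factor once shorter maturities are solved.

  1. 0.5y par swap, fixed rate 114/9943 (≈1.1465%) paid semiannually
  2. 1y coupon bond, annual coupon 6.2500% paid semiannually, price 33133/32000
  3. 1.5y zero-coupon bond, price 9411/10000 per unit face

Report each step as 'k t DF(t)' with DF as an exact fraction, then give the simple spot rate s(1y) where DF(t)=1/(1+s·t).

1 1/2 9943/10000
2 1 9739/10000
3 3/2 9411/10000
s(1y) = (1/(9739/10000) − 1)/(1) = 261/9739 ≈ 2.6799%

step 1 [0.5y] swap r/2=57/9943: DF=(1 − 57/9943·(0))/(1+57/9943) = 9943/10000 ≈ 0.994300
step 2 [1y] bond c/2=1/32: DF=(33133/32000 − 1/32·(0.994300))/(1+1/32) = 9739/10000 ≈ 0.973900
step 3 [1.5y] zero: DF = P = 9411/10000 ≈ 0.941100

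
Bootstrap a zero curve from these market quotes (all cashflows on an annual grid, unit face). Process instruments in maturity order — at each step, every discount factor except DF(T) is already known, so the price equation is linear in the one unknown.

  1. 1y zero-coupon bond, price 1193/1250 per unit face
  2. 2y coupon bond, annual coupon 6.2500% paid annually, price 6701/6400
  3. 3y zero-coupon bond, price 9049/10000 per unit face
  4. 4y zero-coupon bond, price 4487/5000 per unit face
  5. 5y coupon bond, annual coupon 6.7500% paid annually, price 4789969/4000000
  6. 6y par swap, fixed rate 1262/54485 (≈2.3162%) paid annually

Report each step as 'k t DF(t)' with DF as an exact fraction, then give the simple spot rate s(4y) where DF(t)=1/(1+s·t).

1 1 1193/1250
2 2 9293/10000
3 3 9049/10000
4 4 4487/5000
5 5 8887/10000
6 6 4369/5000
s(4y) = (1/(4487/5000) − 1)/(4) = 513/17948 ≈ 2.8583%

step 1 [1y] zero: DF = P = 1193/1250 ≈ 0.954400
step 2 [2y] bond c/1=1/16: DF=(6701/6400 − 1/16·(0.954400))/(1+1/16) = 9293/10000 ≈ 0.929300
step 3 [3y] zero: DF = P = 9049/10000 ≈ 0.904900
step 4 [4y] zero: DF = P = 4487/5000 ≈ 0.897400
step 5 [5y] bond c/1=27/400: DF=(4789969/4000000 − 27/400·(0.954400+0.929300+0.904900+0.897400))/(1+27/400) = 8887/10000 ≈ 0.888700
step 6 [6y] swap r/1=1262/54485: DF=(1 − 1262/54485·(0.954400+0.929300+0.904900+0.897400+0.888700))/(1+1262/54485) = 4369/5000 ≈ 0.873800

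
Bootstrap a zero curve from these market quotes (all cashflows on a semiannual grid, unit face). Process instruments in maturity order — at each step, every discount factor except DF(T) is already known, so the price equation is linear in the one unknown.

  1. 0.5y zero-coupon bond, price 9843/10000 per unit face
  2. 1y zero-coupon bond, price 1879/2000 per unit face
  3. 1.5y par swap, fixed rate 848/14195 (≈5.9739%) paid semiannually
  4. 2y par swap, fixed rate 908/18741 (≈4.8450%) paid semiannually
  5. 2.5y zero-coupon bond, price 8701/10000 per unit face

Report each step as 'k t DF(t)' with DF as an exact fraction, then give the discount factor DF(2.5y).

1 1/2 9843/10000
2 1 1879/2000
3 3/2 572/625
4 2 2273/2500
5 5/2 8701/10000
DF(2.5y) = 8701/10000 ≈ 0.870100

step 1 [0.5y] zero: DF = P = 9843/10000 ≈ 0.984300
step 2 [1y] zero: DF = P = 1879/2000 ≈ 0.939500
step 3 [1.5y] swap r/2=424/14195: DF=(1 − 424/14195·(0.984300+0.939500))/(1+424/14195) = 572/625 ≈ 0.915200
step 4 [2y] swap r/2=454/18741: DF=(1 − 454/18741·(0.984300+0.939500+0.915200))/(1+454/18741) = 2273/2500 ≈ 0.909200
step 5 [2.5y] zero: DF = P = 8701/10000 ≈ 0.870100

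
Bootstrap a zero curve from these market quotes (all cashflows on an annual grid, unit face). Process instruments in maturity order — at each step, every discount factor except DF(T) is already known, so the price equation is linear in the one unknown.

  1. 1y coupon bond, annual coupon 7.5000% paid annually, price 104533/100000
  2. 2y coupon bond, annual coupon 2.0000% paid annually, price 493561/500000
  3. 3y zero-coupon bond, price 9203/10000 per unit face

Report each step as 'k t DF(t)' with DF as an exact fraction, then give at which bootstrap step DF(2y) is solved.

1 1 2431/2500
2 2 9487/10000
3 3 9203/10000
DF(2y) is solved at step 2

step 1 [1y] bond c/1=3/40: DF=(104533/100000 − 3/40·(0))/(1+3/40) = 2431/2500 ≈ 0.972400
step 2 [2y] bond c/1=1/50: DF=(493561/500000 − 1/50·(0.972400))/(1+1/50) = 9487/10000 ≈ 0.948700
step 3 [3y] zero: DF = P = 9203/10000 ≈ 0.920300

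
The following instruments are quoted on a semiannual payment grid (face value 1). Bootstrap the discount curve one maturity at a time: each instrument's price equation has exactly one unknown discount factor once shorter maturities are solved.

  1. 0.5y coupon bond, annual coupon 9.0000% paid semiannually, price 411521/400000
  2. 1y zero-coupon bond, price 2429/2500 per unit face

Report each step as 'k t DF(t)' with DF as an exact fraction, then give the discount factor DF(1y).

1 1/2 1969/2000
2 1 2429/2500
DF(1y) = 2429/2500 ≈ 0.971600

step 1 [0.5y] bond c/2=9/200: DF=(411521/400000 − 9/200·(0))/(1+9/200) = 1969/2000 ≈ 0.984500
step 2 [1y] zero: DF = P = 2429/2500 ≈ 0.971600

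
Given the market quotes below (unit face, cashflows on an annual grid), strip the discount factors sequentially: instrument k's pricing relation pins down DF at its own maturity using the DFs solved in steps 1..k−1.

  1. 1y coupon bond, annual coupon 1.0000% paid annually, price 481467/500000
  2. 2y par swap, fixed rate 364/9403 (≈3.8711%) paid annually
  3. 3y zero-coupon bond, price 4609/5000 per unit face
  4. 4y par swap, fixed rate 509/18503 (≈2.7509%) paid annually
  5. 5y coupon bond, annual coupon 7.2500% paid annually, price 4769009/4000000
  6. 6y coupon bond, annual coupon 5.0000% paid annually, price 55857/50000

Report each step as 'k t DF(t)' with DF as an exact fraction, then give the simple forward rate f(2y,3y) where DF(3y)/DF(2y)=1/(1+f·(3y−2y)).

step 1 [1y] bond c/1=1/100: DF=(481467/500000 − 1/100·(0))/(1+1/100) = 4767/5000 ≈ 0.953400
step 2 [2y] swap r/1=364/9403: DF=(1 − 364/9403·(0.953400))/(1+364/9403) = 1159/1250 ≈ 0.927200
step 3 [3y] zero: DF = P = 4609/5000 ≈ 0.921800
step 4 [4y] swap r/1=509/18503: DF=(1 − 509/18503·(0.953400+0.927200+0.921800))/(1+509/18503) = 4491/5000 ≈ 0.898200
step 5 [5y] bond c/1=29/400: DF=(4769009/4000000 − 29/400·(0.953400+0.927200+0.921800+0.898200))/(1+29/400) = 1723/2000 ≈ 0.861500
step 6 [6y] bond c/1=1/20: DF=(55857/50000 − 1/20·(0.953400+0.927200+0.921800+0.898200+0.861500))/(1+1/20) = 8467/10000 ≈ 0.846700

1 1 4767/5000
2 2 1159/1250
3 3 4609/5000
4 4 4491/5000
5 5 1723/2000
6 6 8467/10000
f(2y,3y) = ((1159/1250)/(4609/5000) − 1)/(1) = 27/4609 ≈ 0.5858%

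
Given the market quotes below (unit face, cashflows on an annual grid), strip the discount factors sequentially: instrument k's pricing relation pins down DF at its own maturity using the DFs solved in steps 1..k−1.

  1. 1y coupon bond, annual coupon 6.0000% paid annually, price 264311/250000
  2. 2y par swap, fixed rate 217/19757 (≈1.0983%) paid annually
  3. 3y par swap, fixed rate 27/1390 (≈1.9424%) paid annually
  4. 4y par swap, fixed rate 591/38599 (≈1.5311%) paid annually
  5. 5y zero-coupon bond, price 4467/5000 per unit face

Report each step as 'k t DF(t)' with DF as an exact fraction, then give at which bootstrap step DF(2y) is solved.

1 1 4987/5000
2 2 9783/10000
3 3 9433/10000
4 4 9409/10000
5 5 4467/5000
DF(2y) is solved at step 2

step 1 [1y] bond c/1=3/50: DF=(264311/250000 − 3/50·(0))/(1+3/50) = 4987/5000 ≈ 0.997400
step 2 [2y] swap r/1=217/19757: DF=(1 − 217/19757·(0.997400))/(1+217/19757) = 9783/10000 ≈ 0.978300
step 3 [3y] swap r/1=27/1390: DF=(1 − 27/1390·(0.997400+0.978300))/(1+27/1390) = 9433/10000 ≈ 0.943300
step 4 [4y] swap r/1=591/38599: DF=(1 − 591/38599·(0.997400+0.978300+0.943300))/(1+591/38599) = 9409/10000 ≈ 0.940900
step 5 [5y] zero: DF = P = 4467/5000 ≈ 0.893400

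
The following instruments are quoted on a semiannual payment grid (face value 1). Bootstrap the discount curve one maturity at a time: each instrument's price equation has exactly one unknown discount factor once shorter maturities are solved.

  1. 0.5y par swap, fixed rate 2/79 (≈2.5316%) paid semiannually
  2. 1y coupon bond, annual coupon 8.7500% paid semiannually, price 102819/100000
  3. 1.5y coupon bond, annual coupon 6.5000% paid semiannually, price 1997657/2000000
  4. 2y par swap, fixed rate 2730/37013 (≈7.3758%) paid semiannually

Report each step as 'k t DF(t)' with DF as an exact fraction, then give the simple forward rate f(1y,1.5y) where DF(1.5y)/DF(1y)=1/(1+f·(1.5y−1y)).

1 1/2 79/80
2 1 9437/10000
3 3/2 4533/5000
4 2 1727/2000
f(1y,1.5y) = ((9437/10000)/(4533/5000) − 1)/(1/2) = 371/4533 ≈ 8.1844%

step 1 [0.5y] swap r/2=1/79: DF=(1 − 1/79·(0))/(1+1/79) = 79/80 ≈ 0.987500
step 2 [1y] bond c/2=7/160: DF=(102819/100000 − 7/160·(0.987500))/(1+7/160) = 9437/10000 ≈ 0.943700
step 3 [1.5y] bond c/2=13/400: DF=(1997657/2000000 − 13/400·(0.987500+0.943700))/(1+13/400) = 4533/5000 ≈ 0.906600
step 4 [2y] swap r/2=1365/37013: DF=(1 − 1365/37013·(0.987500+0.943700+0.906600))/(1+1365/37013) = 1727/2000 ≈ 0.863500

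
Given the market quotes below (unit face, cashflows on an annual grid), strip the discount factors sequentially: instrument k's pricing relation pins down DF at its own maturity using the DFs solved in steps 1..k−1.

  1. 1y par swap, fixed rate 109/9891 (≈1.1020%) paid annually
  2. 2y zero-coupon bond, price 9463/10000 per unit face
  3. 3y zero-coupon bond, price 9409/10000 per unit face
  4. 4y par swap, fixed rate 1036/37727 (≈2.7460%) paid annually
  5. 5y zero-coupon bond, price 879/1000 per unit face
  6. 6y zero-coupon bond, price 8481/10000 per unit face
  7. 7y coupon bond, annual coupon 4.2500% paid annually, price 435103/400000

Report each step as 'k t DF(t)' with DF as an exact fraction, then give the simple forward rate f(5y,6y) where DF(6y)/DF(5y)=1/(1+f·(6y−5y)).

1 1 9891/10000
2 2 9463/10000
3 3 9409/10000
4 4 2241/2500
5 5 879/1000
6 6 8481/10000
7 7 512/625
f(5y,6y) = ((879/1000)/(8481/10000) − 1)/(1) = 103/2827 ≈ 3.6434%

step 1 [1y] swap r/1=109/9891: DF=(1 − 109/9891·(0))/(1+109/9891) = 9891/10000 ≈ 0.989100
step 2 [2y] zero: DF = P = 9463/10000 ≈ 0.946300
step 3 [3y] zero: DF = P = 9409/10000 ≈ 0.940900
step 4 [4y] swap r/1=1036/37727: DF=(1 − 1036/37727·(0.989100+0.946300+0.940900))/(1+1036/37727) = 2241/2500 ≈ 0.896400
step 5 [5y] zero: DF = P = 879/1000 ≈ 0.879000
step 6 [6y] zero: DF = P = 8481/10000 ≈ 0.848100
step 7 [7y] bond c/1=17/400: DF=(435103/400000 − 17/400·(0.989100+0.946300+0.940900+0.896400+0.879000+0.848100))/(1+17/400) = 512/625 ≈ 0.819200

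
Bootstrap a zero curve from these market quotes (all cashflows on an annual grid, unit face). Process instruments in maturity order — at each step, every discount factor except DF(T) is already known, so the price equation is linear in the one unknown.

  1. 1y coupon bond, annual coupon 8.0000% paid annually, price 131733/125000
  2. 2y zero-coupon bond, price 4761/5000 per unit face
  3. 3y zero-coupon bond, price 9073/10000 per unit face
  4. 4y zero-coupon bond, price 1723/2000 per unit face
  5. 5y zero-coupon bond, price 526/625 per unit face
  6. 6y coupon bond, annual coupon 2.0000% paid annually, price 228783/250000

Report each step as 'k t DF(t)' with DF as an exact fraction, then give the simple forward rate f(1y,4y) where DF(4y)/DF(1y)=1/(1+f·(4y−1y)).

step 1 [1y] bond c/1=2/25: DF=(131733/125000 − 2/25·(0))/(1+2/25) = 4879/5000 ≈ 0.975800
step 2 [2y] zero: DF = P = 4761/5000 ≈ 0.952200
step 3 [3y] zero: DF = P = 9073/10000 ≈ 0.907300
step 4 [4y] zero: DF = P = 1723/2000 ≈ 0.861500
step 5 [5y] zero: DF = P = 526/625 ≈ 0.841600
step 6 [6y] bond c/1=1/50: DF=(228783/250000 − 1/50·(0.975800+0.952200+0.907300+0.861500+0.841600))/(1+1/50) = 4041/5000 ≈ 0.808200

1 1 4879/5000
2 2 4761/5000
3 3 9073/10000
4 4 1723/2000
5 5 526/625
6 6 4041/5000
f(1y,4y) = ((4879/5000)/(1723/2000) − 1)/(3) = 381/8615 ≈ 4.4225%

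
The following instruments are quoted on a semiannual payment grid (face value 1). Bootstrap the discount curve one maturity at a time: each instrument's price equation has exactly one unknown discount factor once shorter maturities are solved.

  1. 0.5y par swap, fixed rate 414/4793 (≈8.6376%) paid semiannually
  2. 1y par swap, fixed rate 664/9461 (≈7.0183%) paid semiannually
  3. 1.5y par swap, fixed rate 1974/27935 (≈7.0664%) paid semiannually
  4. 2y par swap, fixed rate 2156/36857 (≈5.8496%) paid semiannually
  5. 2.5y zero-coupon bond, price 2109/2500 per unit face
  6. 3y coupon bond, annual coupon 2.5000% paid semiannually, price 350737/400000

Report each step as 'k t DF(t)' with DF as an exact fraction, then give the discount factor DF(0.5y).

1 1/2 4793/5000
2 1 1167/1250
3 3/2 9013/10000
4 2 4461/5000
5 5/2 2109/2500
6 3 8101/10000
DF(0.5y) = 4793/5000 ≈ 0.958600

step 1 [0.5y] swap r/2=207/4793: DF=(1 − 207/4793·(0))/(1+207/4793) = 4793/5000 ≈ 0.958600
step 2 [1y] swap r/2=332/9461: DF=(1 − 332/9461·(0.958600))/(1+332/9461) = 1167/1250 ≈ 0.933600
step 3 [1.5y] swap r/2=987/27935: DF=(1 − 987/27935·(0.958600+0.933600))/(1+987/27935) = 9013/10000 ≈ 0.901300
step 4 [2y] swap r/2=1078/36857: DF=(1 − 1078/36857·(0.958600+0.933600+0.901300))/(1+1078/36857) = 4461/5000 ≈ 0.892200
step 5 [2.5y] zero: DF = P = 2109/2500 ≈ 0.843600
step 6 [3y] bond c/2=1/80: DF=(350737/400000 − 1/80·(0.958600+0.933600+0.901300+0.892200+0.843600))/(1+1/80) = 8101/10000 ≈ 0.810100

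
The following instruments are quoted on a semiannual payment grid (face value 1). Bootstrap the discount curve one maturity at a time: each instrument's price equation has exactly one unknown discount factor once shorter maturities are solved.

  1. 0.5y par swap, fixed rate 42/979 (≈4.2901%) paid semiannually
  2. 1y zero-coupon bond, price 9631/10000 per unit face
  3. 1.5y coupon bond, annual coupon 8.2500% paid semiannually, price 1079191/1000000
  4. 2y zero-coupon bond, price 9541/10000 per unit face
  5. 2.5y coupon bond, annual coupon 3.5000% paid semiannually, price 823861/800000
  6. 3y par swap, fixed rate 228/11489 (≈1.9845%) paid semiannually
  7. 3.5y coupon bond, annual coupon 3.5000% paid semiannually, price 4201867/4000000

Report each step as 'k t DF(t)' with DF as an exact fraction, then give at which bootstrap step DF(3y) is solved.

step 1 [0.5y] swap r/2=21/979: DF=(1 − 21/979·(0))/(1+21/979) = 979/1000 ≈ 0.979000
step 2 [1y] zero: DF = P = 9631/10000 ≈ 0.963100
step 3 [1.5y] bond c/2=33/800: DF=(1079191/1000000 − 33/800·(0.979000+0.963100))/(1+33/800) = 1919/2000 ≈ 0.959500
step 4 [2y] zero: DF = P = 9541/10000 ≈ 0.954100
step 5 [2.5y] bond c/2=7/400: DF=(823861/800000 − 7/400·(0.979000+0.963100+0.959500+0.954100))/(1+7/400) = 4729/5000 ≈ 0.945800
step 6 [3y] swap r/2=114/11489: DF=(1 − 114/11489·(0.979000+0.963100+0.959500+0.954100+0.945800))/(1+114/11489) = 943/1000 ≈ 0.943000
step 7 [3.5y] bond c/2=7/400: DF=(4201867/4000000 − 7/400·(0.979000+0.963100+0.959500+0.954100+0.945800+0.943000))/(1+7/400) = 1167/1250 ≈ 0.933600

1 1/2 979/1000
2 1 9631/10000
3 3/2 1919/2000
4 2 9541/10000
5 5/2 4729/5000
6 3 943/1000
7 7/2 1167/1250
DF(3y) is solved at step 6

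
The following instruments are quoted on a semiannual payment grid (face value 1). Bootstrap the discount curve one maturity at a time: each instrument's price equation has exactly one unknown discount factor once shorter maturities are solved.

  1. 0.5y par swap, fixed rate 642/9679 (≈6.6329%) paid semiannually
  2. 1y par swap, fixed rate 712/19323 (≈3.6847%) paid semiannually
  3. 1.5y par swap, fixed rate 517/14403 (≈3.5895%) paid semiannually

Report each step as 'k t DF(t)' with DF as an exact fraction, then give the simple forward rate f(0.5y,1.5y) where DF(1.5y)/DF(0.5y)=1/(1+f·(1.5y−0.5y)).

step 1 [0.5y] swap r/2=321/9679: DF=(1 − 321/9679·(0))/(1+321/9679) = 9679/10000 ≈ 0.967900
step 2 [1y] swap r/2=356/19323: DF=(1 − 356/19323·(0.967900))/(1+356/19323) = 2411/2500 ≈ 0.964400
step 3 [1.5y] swap r/2=517/28806: DF=(1 − 517/28806·(0.967900+0.964400))/(1+517/28806) = 9483/10000 ≈ 0.948300

1 1/2 9679/10000
2 1 2411/2500
3 3/2 9483/10000
f(0.5y,1.5y) = ((9679/10000)/(9483/10000) − 1)/(1) = 196/9483 ≈ 2.0669%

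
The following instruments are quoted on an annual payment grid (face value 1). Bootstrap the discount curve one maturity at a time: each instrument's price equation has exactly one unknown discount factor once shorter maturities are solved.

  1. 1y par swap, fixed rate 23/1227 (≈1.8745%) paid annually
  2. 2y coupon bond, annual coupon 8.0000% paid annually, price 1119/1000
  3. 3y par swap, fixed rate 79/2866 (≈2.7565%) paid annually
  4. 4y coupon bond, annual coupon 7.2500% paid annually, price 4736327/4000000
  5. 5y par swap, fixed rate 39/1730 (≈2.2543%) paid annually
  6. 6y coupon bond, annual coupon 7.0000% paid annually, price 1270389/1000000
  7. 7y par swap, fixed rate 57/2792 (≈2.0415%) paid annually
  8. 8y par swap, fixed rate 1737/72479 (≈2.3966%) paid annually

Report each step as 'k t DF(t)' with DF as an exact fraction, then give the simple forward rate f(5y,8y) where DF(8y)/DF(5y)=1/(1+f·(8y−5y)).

1 1 1227/1250
2 2 4817/5000
3 3 921/1000
4 4 9103/10000
5 5 8947/10000
6 6 8817/10000
7 7 8689/10000
8 8 8263/10000
f(5y,8y) = ((8947/10000)/(8263/10000) − 1)/(3) = 228/8263 ≈ 2.7593%

step 1 [1y] swap r/1=23/1227: DF=(1 − 23/1227·(0))/(1+23/1227) = 1227/1250 ≈ 0.981600
step 2 [2y] bond c/1=2/25: DF=(1119/1000 − 2/25·(0.981600))/(1+2/25) = 4817/5000 ≈ 0.963400
step 3 [3y] swap r/1=79/2866: DF=(1 − 79/2866·(0.981600+0.963400))/(1+79/2866) = 921/1000 ≈ 0.921000
step 4 [4y] bond c/1=29/400: DF=(4736327/4000000 − 29/400·(0.981600+0.963400+0.921000))/(1+29/400) = 9103/10000 ≈ 0.910300
step 5 [5y] swap r/1=39/1730: DF=(1 − 39/1730·(0.981600+0.963400+0.921000+0.910300))/(1+39/1730) = 8947/10000 ≈ 0.894700
step 6 [6y] bond c/1=7/100: DF=(1270389/1000000 − 7/100·(0.981600+0.963400+0.921000+0.910300+0.894700))/(1+7/100) = 8817/10000 ≈ 0.881700
step 7 [7y] swap r/1=57/2792: DF=(1 − 57/2792·(0.981600+0.963400+0.921000+0.910300+0.894700+0.881700))/(1+57/2792) = 8689/10000 ≈ 0.868900
step 8 [8y] swap r/1=1737/72479: DF=(1 − 1737/72479·(0.981600+0.963400+0.921000+0.910300+0.894700+0.881700+0.868900))/(1+1737/72479) = 8263/10000 ≈ 0.826300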